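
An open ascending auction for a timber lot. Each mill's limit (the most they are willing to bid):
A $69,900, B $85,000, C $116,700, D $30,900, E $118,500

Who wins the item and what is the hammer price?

Rule: the price rises until one bidder remains; the winner pays the price at which the last rival dropped out.
Limits ranked: 118,500 (E) > 116,700 (C) > 85,000 (B) > 69,900 (A) > 30,900 (D)
Once the price passes $116,700, only E is left; the hammer falls at C's limit of $116,700.

E wins at $116,700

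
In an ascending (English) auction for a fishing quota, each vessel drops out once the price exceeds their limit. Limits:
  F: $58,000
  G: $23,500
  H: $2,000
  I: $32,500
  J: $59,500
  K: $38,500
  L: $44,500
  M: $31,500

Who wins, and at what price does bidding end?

J wins at $58,000

Limits ranked: 59,500 (J) > 58,000 (F) > 44,500 (L) > 38,500 (K) > 32,500 (I) > 31,500 (M) > …
Bidding ends when F exits at $58,000; J takes it.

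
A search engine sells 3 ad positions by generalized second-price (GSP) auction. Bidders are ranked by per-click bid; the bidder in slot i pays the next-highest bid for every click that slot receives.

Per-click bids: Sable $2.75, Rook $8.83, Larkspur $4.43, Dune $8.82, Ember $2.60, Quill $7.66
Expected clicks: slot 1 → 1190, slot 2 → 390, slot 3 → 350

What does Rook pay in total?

Sorting advertisers: $8.83 (Rook) > $8.82 (Dune) > $7.66 (Quill) > $4.43 (Larkspur) > …
Rook holds slot 1 → pays next bid $8.82 × 1190 clicks = $10495.80.

Rook pays $10495.80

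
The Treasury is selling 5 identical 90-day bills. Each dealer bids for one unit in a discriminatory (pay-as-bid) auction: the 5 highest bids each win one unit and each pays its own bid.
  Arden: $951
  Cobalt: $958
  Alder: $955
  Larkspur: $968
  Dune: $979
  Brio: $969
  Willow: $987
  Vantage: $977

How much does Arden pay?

Arden pays $0

Bids ranked high→low: 987 (Willow), 979 (Dune), 977 (Vantage), 969 (Brio), 968 (Larkspur), 958 (Cobalt), 955 (Alder), …
The 5 highest are Willow, Dune, Vantage, Brio, Larkspur.
Arden does not win → $0.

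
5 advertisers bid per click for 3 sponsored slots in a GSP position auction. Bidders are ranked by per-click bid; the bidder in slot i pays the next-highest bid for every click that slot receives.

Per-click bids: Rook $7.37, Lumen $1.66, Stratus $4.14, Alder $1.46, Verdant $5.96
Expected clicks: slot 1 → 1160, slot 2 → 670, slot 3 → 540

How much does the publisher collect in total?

Per-click bids in order: $7.37 (Rook) > $5.96 (Verdant) > $4.14 (Stratus) > $1.66 (Lumen) > …
Slot 1: Rook pays $5.96 × 1160 = $6913.60
Slot 2: Verdant pays $4.14 × 670 = $2773.80
Slot 3: Stratus pays $1.66 × 540 = $896.40
Total = $10583.80

Total revenue: $10583.80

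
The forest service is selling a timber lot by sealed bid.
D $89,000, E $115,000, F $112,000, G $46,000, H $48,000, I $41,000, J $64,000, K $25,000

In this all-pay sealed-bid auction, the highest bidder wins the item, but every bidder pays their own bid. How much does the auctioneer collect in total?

Total revenue: $540,000

Bids ranked: 115,000 (E) > 112,000 (F) > 89,000 (D) > 64,000 (J) > 48,000 (H) > 46,000 (G) > …
E wins with the top bid; all bids are sunk regardless.
Every bidder forfeits their bid regardless of winning.
Revenue = 89,000 + 115,000 + 112,000 + 46,000 + 48,000 + 41,000 + 64,000 + 25,000 = $540,000.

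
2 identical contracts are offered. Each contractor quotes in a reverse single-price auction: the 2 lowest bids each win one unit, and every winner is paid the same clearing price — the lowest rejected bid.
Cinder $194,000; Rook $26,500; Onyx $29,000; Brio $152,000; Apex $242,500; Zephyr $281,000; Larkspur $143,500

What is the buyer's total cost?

Bids ranked low→high: 26,500 (Rook), 29,000 (Onyx), 143,500 (Larkspur), 152,000 (Brio), …
Winners (2 units): Rook, Onyx.
First losing bid is Larkspur's $143,500, which sets the uniform price.
Total cost = 2 × $143,500 = $287,000.

Total cost: $287,000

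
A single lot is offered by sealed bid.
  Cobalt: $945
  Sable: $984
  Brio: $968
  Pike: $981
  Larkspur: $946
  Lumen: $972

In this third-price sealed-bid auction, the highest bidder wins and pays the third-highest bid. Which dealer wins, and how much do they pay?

Bids ranked: 984 (Sable) > 981 (Pike) > 972 (Lumen) > 968 (Brio) > 946 (Larkspur) > 945 (Cobalt)
Sable is highest; pays the third-highest bid, $972.

Sable pays $972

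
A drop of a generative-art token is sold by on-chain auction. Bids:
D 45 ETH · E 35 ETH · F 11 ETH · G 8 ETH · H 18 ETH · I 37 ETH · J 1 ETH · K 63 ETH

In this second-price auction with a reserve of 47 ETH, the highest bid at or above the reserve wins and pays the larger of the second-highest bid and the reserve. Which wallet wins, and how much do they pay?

K pays 47 ETH

Bids in order: 63 (K) > 45 (D) > 37 (I) > 35 (E) > 18 (H) > 11 (F) > …
K has the top bid at or above the reserve (63 ETH).
max(second-highest 45 ETH, reserve 47 ETH) = 47 ETH.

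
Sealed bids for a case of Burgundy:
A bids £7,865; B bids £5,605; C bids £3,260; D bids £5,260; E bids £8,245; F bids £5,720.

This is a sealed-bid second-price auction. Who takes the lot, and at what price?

Sorting bids: 8,245 (E) > 7,865 (A) > 5,720 (F) > 5,605 (B) > 5,260 (D) > 3,260 (C)
E wins with the highest bid; price is set by the runner-up at £7,865.

E pays £7,865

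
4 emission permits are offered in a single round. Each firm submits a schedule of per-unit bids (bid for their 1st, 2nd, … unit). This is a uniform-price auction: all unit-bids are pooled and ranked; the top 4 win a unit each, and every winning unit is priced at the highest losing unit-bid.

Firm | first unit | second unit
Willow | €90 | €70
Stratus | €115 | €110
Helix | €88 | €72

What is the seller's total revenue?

Total revenue: €288

Pooled unit-bids ranked (top 4): 115 (Stratus-1), 110 (Stratus-2), 90 (Willow-1), 88 (Helix-1)
The (k+1)-th unit-bid is €72.
Allocation: Helix 1, Stratus 2, Willow 1. Every unit priced at €72.
Revenue = 4 × 72 = €288.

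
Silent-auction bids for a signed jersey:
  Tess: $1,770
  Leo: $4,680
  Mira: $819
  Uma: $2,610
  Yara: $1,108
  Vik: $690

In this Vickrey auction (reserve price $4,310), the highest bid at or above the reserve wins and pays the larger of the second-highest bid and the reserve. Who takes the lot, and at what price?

Bids in order: 4,680 (Leo) > 2,610 (Uma) > 1,770 (Tess) > 1,108 (Yara) > 819 (Mira) > 690 (Vik)
Leo has the top bid at or above the reserve ($4,680).
Second-highest bid $2,610 is below the reserve $4,310, so the reserve binds → payment $4,310.

Leo pays $4,310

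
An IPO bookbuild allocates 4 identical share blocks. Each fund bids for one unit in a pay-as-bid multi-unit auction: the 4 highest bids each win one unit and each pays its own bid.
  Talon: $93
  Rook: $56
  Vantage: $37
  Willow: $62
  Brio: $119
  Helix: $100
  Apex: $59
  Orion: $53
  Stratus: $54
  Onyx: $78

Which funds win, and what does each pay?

Brio $119, Helix $100, Talon $93, Onyx $78

Sorting: 119 (Brio), 100 (Helix), 93 (Talon), 78 (Onyx), 62 (Willow), 59 (Apex), …
Top 4: Brio, Helix, Talon, Onyx.
Each winner pays its own bid: Brio $119, Helix $100, Talon $93, Onyx $78.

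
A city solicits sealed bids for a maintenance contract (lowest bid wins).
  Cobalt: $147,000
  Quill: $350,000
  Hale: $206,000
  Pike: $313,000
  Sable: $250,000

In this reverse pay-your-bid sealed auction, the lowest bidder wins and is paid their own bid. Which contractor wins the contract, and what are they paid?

Bids in order: 147,000 (Cobalt) < 206,000 (Hale) < 250,000 (Sable) < 313,000 (Pike) < 350,000 (Quill)
Cobalt is lowest → is paid own bid, $147,000.

Cobalt is paid $147,000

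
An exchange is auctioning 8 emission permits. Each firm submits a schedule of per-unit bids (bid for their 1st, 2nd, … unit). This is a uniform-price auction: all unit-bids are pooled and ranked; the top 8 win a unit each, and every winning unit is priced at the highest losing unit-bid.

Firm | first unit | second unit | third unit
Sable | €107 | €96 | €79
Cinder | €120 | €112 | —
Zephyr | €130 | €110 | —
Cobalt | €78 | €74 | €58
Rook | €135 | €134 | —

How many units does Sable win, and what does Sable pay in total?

All unit-bids, highest first — top 8: 135 (Rook-1), 134 (Rook-2), 130 (Zephyr-1), 120 (Cinder-1), 112 (Cinder-2), 110 (Zephyr-2), 107 (Sable-1), 96 (Sable-2)
The (k+1)-th unit-bid is €79.
Sable wins 2 unit(s) at €79 each.

Sable: 2 units, pays €158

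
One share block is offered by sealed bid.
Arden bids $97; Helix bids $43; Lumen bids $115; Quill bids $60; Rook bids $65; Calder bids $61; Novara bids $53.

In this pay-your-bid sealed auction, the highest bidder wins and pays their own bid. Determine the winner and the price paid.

Lumen pays $115

Bids ranked: 115 (Lumen) > 97 (Arden) > 65 (Rook) > 61 (Calder) > 60 (Quill) > 53 (Novara) > …
First-price: Lumen pays what they bid, $115.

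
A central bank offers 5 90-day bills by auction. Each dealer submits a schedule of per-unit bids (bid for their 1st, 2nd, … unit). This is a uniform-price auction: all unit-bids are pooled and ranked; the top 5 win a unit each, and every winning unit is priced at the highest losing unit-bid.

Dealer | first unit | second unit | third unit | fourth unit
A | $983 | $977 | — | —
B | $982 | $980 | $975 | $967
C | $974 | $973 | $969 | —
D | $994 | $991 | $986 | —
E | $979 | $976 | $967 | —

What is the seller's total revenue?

Pooled unit-bids ranked (top 5): 994 (D-1), 991 (D-2), 986 (D-3), 983 (A-1), 982 (B-1)
First bid not allocated: $980.
Allocation: A 1, B 1, D 3. Every unit priced at $980.
Revenue = 5 × 980 = $4,900.

Total revenue: $4,900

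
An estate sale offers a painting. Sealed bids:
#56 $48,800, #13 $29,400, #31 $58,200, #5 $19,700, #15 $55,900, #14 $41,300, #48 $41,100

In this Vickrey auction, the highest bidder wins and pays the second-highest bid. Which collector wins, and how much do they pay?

#31 pays $55,900

Rule: the highest bidder wins and pays the second-highest bid.
Sorting bids: 58,200 (#31) > 55,900 (#15) > 48,800 (#56) > 41,300 (#14) > 41,100 (#48) > 29,400 (#13) > …
#31 wins with the highest bid; price is set by the runner-up at $55,900.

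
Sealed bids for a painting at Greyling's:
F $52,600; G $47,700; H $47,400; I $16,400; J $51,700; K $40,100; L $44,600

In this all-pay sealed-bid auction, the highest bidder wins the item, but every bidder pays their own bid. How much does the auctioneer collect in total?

Total revenue: $300,500

All-pay sealed-bid auction: the highest bidder wins the item, but every bidder pays their own bid.
Bids in order: 52,600 (F) > 51,700 (J) > 47,700 (G) > 47,400 (H) > 44,600 (L) > 40,100 (K) > …
F wins with the top bid; all bids are sunk regardless.
Every bidder forfeits their bid regardless of winning.
Revenue = 52,600 + 47,700 + 47,400 + 16,400 + 51,700 + 40,100 + 44,600 = $300,500.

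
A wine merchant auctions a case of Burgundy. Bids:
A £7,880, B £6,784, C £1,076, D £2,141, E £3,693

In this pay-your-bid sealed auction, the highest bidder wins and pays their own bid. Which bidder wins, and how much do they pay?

A pays £7,880

Bids in order: 7,880 (A) > 6,784 (B) > 3,693 (E) > 2,141 (D) > 1,076 (C)
First-price: A pays what they bid, £7,880.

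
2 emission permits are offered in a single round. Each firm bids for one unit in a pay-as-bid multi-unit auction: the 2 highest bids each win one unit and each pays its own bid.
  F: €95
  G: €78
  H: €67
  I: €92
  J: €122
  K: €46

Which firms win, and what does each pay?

Ordering the bids: 122 (J), 95 (F), 92 (I), 78 (G), …
Top 2: J, F.
Each winner pays its own bid: J €122, F €95.

J €122, F €95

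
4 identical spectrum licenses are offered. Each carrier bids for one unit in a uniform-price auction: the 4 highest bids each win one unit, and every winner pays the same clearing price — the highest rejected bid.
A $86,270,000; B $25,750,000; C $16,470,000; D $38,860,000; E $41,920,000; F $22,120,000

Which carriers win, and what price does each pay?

Sorting: 86,270,000 (A), 41,920,000 (E), 38,860,000 (D), 25,750,000 (B), 22,120,000 (F), 16,470,000 (C)
The 4 highest are A, E, D, B.
Highest unsuccessful bid: $22,120,000 → clearing price.

A, E, D, B; each pays $22,120,000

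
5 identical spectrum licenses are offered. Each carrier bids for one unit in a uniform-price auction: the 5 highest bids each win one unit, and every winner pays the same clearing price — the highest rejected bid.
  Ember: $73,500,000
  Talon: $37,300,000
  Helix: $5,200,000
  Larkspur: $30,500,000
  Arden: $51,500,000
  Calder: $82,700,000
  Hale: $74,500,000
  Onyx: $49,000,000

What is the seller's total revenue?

Total revenue: $186,500,000

Bids ranked high→low: 82,700,000 (Calder), 74,500,000 (Hale), 73,500,000 (Ember), 51,500,000 (Arden), 49,000,000 (Onyx), 37,300,000 (Talon), 30,500,000 (Larkspur), …
Winners (5 units): Calder, Hale, Ember, Arden, Onyx.
Clearing price = highest rejected bid = $37,300,000.
Total revenue = 5 × $37,300,000 = $186,500,000.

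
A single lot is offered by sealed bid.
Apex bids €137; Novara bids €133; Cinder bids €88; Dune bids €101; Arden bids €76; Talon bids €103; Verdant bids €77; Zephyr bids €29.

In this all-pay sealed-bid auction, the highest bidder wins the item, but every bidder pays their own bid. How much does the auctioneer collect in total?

All-pay sealed-bid auction: the highest bidder wins the item, but every bidder pays their own bid.
Sorting bids: 137 (Apex) > 133 (Novara) > 103 (Talon) > 101 (Dune) > 88 (Cinder) > 77 (Verdant) > …
Apex wins with the top bid; all bids are sunk regardless.
Every bidder forfeits their bid regardless of winning.
Revenue = 137 + 133 + 88 + 101 + 76 + 103 + 77 + 29 = €744.

Total revenue: €744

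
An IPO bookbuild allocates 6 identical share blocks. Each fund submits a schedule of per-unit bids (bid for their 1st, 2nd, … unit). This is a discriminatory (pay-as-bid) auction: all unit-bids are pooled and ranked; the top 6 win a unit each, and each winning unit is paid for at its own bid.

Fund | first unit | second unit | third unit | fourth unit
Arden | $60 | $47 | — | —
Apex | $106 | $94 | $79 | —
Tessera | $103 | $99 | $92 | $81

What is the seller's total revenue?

All unit-bids, highest first — top 6: 106 (Apex-1), 103 (Tessera-1), 99 (Tessera-2), 94 (Apex-2), 92 (Tessera-3), 81 (Tessera-4)
Next rejected bid: $79 (not a price — pay-as-bid).
Each winning unit pays its own bid.
Revenue = 106 + 103 + 99 + 94 + 92 + 81 = $575.

Total revenue: $575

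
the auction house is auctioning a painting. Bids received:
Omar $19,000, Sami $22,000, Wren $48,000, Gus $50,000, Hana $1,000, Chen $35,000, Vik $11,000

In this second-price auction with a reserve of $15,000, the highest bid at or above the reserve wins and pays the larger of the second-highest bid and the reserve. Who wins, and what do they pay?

Second-price auction with a reserve of $15,000: the highest bid at or above the reserve wins and pays the larger of the second-highest bid and the reserve.
Bids in order: 50,000 (Gus) > 48,000 (Wren) > 35,000 (Chen) > 22,000 (Sami) > 19,000 (Omar) > 11,000 (Vik) > …
Gus has the top bid at or above the reserve ($50,000).
max(second-highest $48,000, reserve $15,000) = $48,000; the reserve does not bind.

Gus pays $48,000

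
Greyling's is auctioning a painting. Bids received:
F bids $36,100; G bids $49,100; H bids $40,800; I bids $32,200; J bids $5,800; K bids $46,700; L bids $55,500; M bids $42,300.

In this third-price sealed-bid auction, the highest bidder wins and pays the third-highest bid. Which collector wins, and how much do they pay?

Rule: the highest bidder wins and pays the third-highest bid.
Bids ranked: 55,500 (L) > 49,100 (G) > 46,700 (K) > 42,300 (M) > 40,800 (H) > 36,100 (F) > …
L wins; payment is bid #3 in the ranking = $46,700.

L pays $46,700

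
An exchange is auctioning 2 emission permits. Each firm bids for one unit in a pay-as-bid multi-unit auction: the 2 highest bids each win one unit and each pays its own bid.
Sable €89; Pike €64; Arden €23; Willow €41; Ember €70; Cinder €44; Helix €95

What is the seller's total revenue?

Bids ranked high→low: 95 (Helix), 89 (Sable), 70 (Ember), 64 (Pike), …
The 2 highest are Helix, Sable.
Total revenue = 95 + 89 = €184.

Total revenue: €184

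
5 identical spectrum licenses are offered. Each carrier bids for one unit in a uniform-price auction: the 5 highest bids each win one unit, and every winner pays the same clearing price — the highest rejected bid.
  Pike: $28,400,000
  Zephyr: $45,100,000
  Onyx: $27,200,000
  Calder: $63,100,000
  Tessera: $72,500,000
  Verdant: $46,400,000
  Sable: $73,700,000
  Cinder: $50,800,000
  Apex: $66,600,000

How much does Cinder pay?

Sorting: 73,700,000 (Sable), 72,500,000 (Tessera), 66,600,000 (Apex), 63,100,000 (Calder), 50,800,000 (Cinder), 46,400,000 (Verdant), 45,100,000 (Zephyr), …
Top 5: Sable, Tessera, Apex, Calder, Cinder.
First losing bid is Verdant's $46,400,000, which sets the uniform price.
Cinder wins → pays $46,400,000.

Cinder pays $46,400,000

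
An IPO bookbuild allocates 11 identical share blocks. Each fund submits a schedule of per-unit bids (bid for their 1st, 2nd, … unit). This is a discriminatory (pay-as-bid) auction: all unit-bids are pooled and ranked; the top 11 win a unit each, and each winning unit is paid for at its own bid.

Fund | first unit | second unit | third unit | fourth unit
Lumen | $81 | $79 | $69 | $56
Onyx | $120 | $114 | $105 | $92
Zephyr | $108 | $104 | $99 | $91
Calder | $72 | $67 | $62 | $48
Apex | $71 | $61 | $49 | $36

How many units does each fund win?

Merging the schedules and taking the best 11: 120 (Onyx-1), 114 (Onyx-2), 108 (Zephyr-1), 105 (Onyx-3), 104 (Zephyr-2), 99 (Zephyr-3), 92 (Onyx-4), 91 (Zephyr-4), 81 (Lumen-1), 79 (Lumen-2), 72 (Calder-1)
Next rejected bid: $71 (not a price — pay-as-bid).
Allocation: Calder 1, Lumen 2, Onyx 4, Zephyr 4.

Calder 1, Lumen 2, Onyx 4, Zephyr 4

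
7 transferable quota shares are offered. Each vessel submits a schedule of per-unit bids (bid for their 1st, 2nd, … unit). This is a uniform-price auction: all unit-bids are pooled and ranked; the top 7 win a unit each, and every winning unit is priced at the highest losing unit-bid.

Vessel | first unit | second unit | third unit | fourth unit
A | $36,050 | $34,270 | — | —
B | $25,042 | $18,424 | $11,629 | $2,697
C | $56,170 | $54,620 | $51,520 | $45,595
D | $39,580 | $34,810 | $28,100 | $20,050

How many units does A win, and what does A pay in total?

A: 1 unit, pays $34,270

Pooled unit-bids ranked (top 7): 56,170 (C-1), 54,620 (C-2), 51,520 (C-3), 45,595 (C-4), 39,580 (D-1), 36,050 (A-1), 34,810 (D-2)
Highest rejected unit-bid = $34,270.
A wins 1 unit(s) at $34,270 each.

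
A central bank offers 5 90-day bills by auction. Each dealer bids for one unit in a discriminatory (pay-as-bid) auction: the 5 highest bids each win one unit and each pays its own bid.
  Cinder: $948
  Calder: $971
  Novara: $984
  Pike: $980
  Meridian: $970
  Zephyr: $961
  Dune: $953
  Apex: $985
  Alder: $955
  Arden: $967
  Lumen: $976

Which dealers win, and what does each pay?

Apex $985, Novara $984, Pike $980, Lumen $976, Calder $971

Sorting: 985 (Apex), 984 (Novara), 980 (Pike), 976 (Lumen), 971 (Calder), 970 (Meridian), 967 (Arden), …
Top 5: Apex, Novara, Pike, Lumen, Calder.
Each winner pays its own bid: Apex $985, Novara $984, Pike $980, Lumen $976, Calder $971.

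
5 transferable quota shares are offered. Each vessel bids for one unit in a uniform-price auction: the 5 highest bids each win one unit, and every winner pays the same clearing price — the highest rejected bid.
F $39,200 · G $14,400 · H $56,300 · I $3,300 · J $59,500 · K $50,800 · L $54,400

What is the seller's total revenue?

Ordering the bids: 59,500 (J), 56,300 (H), 54,400 (L), 50,800 (K), 39,200 (F), 14,400 (G), 3,300 (I)
Winners (5 units): J, H, L, K, F.
First losing bid is G's $14,400, which sets the uniform price.
Total revenue = 5 × $14,400 = $72,000.

Total revenue: $72,000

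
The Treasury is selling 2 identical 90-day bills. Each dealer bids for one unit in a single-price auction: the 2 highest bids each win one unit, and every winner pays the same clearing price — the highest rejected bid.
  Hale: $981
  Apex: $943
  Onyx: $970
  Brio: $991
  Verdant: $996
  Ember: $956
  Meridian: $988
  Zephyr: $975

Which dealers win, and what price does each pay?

Verdant, Brio; each pays $988

Sorting: 996 (Verdant), 991 (Brio), 988 (Meridian), 981 (Hale), …
Winners (2 units): Verdant, Brio.
Highest unsuccessful bid: $988 → clearing price.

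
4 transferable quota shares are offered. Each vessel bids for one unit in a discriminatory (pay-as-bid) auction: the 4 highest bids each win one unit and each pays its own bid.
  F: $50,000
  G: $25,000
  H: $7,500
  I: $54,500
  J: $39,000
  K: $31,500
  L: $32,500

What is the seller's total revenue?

Ordering the bids: 54,500 (I), 50,000 (F), 39,000 (J), 32,500 (L), 31,500 (K), 25,000 (G), …
The 4 highest are I, F, J, L.
Total revenue = 54,500 + 50,000 + 39,000 + 32,500 = $176,000.

Total revenue: $176,000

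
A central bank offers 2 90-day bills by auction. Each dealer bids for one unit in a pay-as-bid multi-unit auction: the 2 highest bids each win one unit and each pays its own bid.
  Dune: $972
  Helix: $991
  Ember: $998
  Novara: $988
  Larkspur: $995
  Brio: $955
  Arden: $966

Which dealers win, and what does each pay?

Bids ranked high→low: 998 (Ember), 995 (Larkspur), 991 (Helix), 988 (Novara), …
Winners (2 units): Ember, Larkspur.
Each winner pays its own bid: Ember $998, Larkspur $995.

Ember $998, Larkspur $995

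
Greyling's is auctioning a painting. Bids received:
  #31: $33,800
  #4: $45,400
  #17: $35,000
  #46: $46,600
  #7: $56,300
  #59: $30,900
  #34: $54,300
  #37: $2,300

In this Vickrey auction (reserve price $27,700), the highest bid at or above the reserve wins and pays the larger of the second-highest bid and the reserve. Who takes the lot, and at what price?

Vickrey auction (reserve price $27,700): the highest bid at or above the reserve wins and pays the larger of the second-highest bid and the reserve.
Sorting bids: 56,300 (#7) > 54,300 (#34) > 46,600 (#46) > 45,400 (#4) > 35,000 (#17) > 33,800 (#31) > …
#7 has the top bid at or above the reserve ($56,300).
max(second-highest $54,300, reserve $27,700) = $54,300; the reserve does not bind.

#7 pays $54,300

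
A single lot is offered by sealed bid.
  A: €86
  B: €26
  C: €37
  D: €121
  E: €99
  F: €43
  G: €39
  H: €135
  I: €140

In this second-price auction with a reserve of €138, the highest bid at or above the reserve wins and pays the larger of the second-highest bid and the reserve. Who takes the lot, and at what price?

Sorting bids: 140 (I) > 135 (H) > 121 (D) > 99 (E) > 86 (A) > 43 (F) > …
I has the top bid at or above the reserve (€140).
Second-highest bid €135 is below the reserve €138, so the reserve binds → payment €138.

I pays €138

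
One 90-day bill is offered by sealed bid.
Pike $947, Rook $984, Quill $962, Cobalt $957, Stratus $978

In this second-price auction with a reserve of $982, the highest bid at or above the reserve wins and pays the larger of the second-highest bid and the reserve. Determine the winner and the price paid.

Rook pays $982

Bids in order: 984 (Rook) > 978 (Stratus) > 962 (Quill) > 957 (Cobalt) > 947 (Pike)
Rook has the top bid at or above the reserve ($984).
Second-highest bid $978 is below the reserve $982, so the reserve binds → payment $982.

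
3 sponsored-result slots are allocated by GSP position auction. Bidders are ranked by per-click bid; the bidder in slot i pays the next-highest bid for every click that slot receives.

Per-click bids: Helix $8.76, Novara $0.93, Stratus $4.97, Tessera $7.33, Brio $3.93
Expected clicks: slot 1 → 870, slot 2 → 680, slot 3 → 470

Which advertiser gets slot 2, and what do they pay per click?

Tessera; $4.97 per click

Ranked by bid: $8.76 (Helix) > $7.33 (Tessera) > $4.97 (Stratus) > $3.93 (Brio) > …
Slot 2 goes to the second-ranked bidder, Tessera, who pays the next bid down: $4.97/click.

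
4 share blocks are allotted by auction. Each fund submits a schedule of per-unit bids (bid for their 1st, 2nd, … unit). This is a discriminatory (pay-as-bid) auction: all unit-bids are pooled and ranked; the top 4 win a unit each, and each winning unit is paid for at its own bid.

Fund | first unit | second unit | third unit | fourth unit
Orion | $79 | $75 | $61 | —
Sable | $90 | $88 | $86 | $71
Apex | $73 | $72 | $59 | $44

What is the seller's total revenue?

Total revenue: $343

Pooled unit-bids ranked (top 4): 90 (Sable-1), 88 (Sable-2), 86 (Sable-3), 79 (Orion-1)
Next rejected bid: $75 (not a price — pay-as-bid).
Each winning unit pays its own bid.
Revenue = 90 + 88 + 86 + 79 = $343.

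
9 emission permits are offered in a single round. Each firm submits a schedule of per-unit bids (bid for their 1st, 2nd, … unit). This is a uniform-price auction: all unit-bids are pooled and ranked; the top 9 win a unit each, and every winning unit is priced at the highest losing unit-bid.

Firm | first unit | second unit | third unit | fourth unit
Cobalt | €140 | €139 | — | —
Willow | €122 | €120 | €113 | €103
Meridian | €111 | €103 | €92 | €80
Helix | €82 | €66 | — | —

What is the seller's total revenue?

All unit-bids, highest first — top 9: 140 (Cobalt-1), 139 (Cobalt-2), 122 (Willow-1), 120 (Willow-2), 113 (Willow-3), 111 (Meridian-1), 103 (Willow-4), 103 (Meridian-2), 92 (Meridian-3)
The (k+1)-th unit-bid is €82.
Allocation: Cobalt 2, Meridian 3, Willow 4. Every unit priced at €82.
Revenue = 9 × 82 = €738.

Total revenue: €738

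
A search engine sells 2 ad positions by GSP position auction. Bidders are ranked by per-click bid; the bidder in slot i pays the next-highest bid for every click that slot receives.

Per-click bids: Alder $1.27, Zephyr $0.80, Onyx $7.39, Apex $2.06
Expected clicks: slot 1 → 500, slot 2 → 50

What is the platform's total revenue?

Total revenue: $1093.50

Per-click bids in order: $7.39 (Onyx) > $2.06 (Apex) > $1.27 (Alder) > …
Slot 1: Onyx pays $2.06 × 500 = $1030.00
Slot 2: Apex pays $1.27 × 50 = $63.50
Total = $1093.50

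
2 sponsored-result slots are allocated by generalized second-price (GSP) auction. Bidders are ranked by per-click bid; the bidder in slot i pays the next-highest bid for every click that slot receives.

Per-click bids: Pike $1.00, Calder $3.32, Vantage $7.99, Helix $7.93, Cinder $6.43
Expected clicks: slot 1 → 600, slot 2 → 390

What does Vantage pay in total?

Vantage pays $4758.00

Per-click bids in order: $7.99 (Vantage) > $7.93 (Helix) > $6.43 (Cinder) > …
Vantage holds slot 1 → pays next bid $7.93 × 600 clicks = $4758.00.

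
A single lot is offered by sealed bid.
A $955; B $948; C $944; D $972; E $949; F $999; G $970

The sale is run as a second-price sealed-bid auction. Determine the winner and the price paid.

Second-price sealed-bid auction: the highest bidder wins and pays the second-highest bid.
Bids in order: 999 (F) > 972 (D) > 970 (G) > 955 (A) > 949 (E) > 948 (B) > …
F is highest; pays the second-highest bid, $972.

F pays $972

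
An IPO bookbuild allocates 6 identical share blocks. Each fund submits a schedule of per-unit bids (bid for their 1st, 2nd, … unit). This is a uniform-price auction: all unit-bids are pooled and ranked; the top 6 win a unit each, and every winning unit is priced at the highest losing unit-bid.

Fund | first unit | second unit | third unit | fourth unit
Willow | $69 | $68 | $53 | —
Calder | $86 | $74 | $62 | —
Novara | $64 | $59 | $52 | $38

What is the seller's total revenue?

Merging the schedules and taking the best 6: 86 (Calder-1), 74 (Calder-2), 69 (Willow-1), 68 (Willow-2), 64 (Novara-1), 62 (Calder-3)
The (k+1)-th unit-bid is $59.
Allocation: Calder 3, Novara 1, Willow 2. Every unit priced at $59.
Revenue = 6 × 59 = $354.

Total revenue: $354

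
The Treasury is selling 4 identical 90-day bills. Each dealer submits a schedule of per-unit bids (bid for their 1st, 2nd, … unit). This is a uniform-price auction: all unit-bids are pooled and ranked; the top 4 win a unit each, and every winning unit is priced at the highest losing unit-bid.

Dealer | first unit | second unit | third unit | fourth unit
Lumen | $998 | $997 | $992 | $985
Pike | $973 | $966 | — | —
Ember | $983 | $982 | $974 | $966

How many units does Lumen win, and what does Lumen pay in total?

Lumen: 4 units, pays $3,932

Pooled unit-bids ranked (top 4): 998 (Lumen-1), 997 (Lumen-2), 992 (Lumen-3), 985 (Lumen-4)
The (k+1)-th unit-bid is $983.
Lumen wins 4 unit(s) at $983 each.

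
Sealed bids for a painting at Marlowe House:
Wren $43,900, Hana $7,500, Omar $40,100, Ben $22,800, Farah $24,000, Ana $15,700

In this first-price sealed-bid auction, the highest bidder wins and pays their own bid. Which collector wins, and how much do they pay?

First-price sealed-bid auction: the highest bidder wins and pays their own bid.
Sorting bids: 43,900 (Wren) > 40,100 (Omar) > 24,000 (Farah) > 22,800 (Ben) > 15,700 (Ana) > 7,500 (Hana)
Wren is highest → pays own bid, $43,900.

Wren pays $43,900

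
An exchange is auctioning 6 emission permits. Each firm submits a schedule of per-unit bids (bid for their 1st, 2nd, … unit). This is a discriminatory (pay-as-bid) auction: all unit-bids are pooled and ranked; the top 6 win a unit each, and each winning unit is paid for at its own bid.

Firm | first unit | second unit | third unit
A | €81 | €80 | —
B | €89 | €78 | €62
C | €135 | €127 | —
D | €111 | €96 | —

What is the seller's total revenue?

Total revenue: €639

Merging the schedules and taking the best 6: 135 (C-1), 127 (C-2), 111 (D-1), 96 (D-2), 89 (B-1), 81 (A-1)
Next rejected bid: €80 (not a price — pay-as-bid).
Each winning unit pays its own bid.
Revenue = 135 + 127 + 111 + 96 + 89 + 81 = €639.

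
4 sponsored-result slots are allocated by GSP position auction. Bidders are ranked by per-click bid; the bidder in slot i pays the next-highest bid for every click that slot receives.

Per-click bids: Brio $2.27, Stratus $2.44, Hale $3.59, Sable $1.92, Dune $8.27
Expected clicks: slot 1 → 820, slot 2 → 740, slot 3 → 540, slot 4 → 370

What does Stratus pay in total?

Stratus pays $1225.80

Per-click bids in order: $8.27 (Dune) > $3.59 (Hale) > $2.44 (Stratus) > $2.27 (Brio) > $1.92 (Sable)
Stratus holds slot 3 → pays next bid $2.27 × 540 clicks = $1225.80.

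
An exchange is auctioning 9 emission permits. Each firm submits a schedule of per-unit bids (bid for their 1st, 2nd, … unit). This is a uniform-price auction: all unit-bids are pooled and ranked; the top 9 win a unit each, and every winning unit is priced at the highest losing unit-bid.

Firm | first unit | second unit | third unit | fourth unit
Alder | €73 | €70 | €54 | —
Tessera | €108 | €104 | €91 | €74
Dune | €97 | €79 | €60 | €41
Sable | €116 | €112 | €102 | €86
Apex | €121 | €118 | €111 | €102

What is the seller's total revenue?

Merging the schedules and taking the best 9: 121 (Apex-1), 118 (Apex-2), 116 (Sable-1), 112 (Sable-2), 111 (Apex-3), 108 (Tessera-1), 104 (Tessera-2), 102 (Sable-3), 102 (Apex-4)
Highest rejected unit-bid = €97.
Allocation: Apex 4, Sable 3, Tessera 2. Every unit priced at €97.
Revenue = 9 × 97 = €873.

Total revenue: €873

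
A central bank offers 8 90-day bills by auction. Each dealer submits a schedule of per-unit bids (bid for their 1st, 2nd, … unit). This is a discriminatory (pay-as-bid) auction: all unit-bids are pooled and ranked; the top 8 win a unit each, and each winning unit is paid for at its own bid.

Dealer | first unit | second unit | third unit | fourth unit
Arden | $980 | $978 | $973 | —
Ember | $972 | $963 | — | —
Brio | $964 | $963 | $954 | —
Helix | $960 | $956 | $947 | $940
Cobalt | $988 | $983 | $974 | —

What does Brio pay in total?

Brio pays $964

Merging the schedules and taking the best 8: 988 (Cobalt-1), 983 (Cobalt-2), 980 (Arden-1), 978 (Arden-2), 974 (Cobalt-3), 973 (Arden-3), 972 (Ember-1), 964 (Brio-1)
Next rejected bid: $963 (not a price — pay-as-bid).
Brio's winning unit-bids: 964 = $964.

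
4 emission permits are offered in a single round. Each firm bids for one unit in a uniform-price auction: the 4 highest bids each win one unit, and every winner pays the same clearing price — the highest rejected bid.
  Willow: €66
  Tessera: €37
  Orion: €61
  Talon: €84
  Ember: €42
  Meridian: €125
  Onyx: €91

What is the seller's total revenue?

Total revenue: €244

Ordering the bids: 125 (Meridian), 91 (Onyx), 84 (Talon), 66 (Willow), 61 (Orion), 42 (Ember), …
Top 4: Meridian, Onyx, Talon, Willow.
First losing bid is Orion's €61, which sets the uniform price.
Total revenue = 4 × €61 = €244.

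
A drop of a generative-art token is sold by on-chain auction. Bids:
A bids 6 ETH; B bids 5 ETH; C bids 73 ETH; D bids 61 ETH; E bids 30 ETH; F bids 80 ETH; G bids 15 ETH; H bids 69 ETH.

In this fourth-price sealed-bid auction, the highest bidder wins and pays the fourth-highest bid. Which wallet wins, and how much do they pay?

F pays 61 ETH

Sorting bids: 80 (F) > 73 (C) > 69 (H) > 61 (D) > 30 (E) > 15 (G) > …
F is highest; pays the fourth-highest bid, 61 ETH.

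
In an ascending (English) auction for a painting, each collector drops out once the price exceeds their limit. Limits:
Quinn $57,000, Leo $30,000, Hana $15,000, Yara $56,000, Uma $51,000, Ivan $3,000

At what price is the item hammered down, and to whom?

Quinn wins at $56,000

Limits ranked: 57,000 (Quinn) > 56,000 (Yara) > 51,000 (Uma) > 30,000 (Leo) > 15,000 (Hana) > 3,000 (Ivan)
Once the price passes $56,000, only Quinn is left; the hammer falls at Yara's limit of $56,000.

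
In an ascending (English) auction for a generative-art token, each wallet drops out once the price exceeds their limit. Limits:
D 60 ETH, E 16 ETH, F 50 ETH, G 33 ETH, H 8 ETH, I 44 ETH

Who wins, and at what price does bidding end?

Ascending (English) auction: the price rises until one bidder remains; the winner pays the price at which the last rival dropped out.
Limits in order: 60 (D) > 50 (F) > 44 (I) > 33 (G) > 16 (E) > 8 (H)
Bidding ends when F exits at 50 ETH; D takes it.

D wins at 50 ETH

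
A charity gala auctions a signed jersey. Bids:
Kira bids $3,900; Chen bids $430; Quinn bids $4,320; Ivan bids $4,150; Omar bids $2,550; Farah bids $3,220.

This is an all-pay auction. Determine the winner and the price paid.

Rule: the highest bidder wins the item, but every bidder pays their own bid.
Sorting bids: 4,320 (Quinn) > 4,150 (Ivan) > 3,900 (Kira) > 3,220 (Farah) > 2,550 (Omar) > 430 (Chen)
Quinn is highest and takes the item; every bidder forfeits their bid.

Quinn pays $4,320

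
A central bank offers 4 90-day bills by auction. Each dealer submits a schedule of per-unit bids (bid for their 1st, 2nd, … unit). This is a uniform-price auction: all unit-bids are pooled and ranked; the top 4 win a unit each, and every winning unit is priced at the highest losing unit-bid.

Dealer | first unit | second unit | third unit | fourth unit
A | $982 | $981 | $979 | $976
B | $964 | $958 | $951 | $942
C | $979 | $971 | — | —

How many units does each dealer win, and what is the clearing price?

A 3, C 1; clearing price $976

Pooled unit-bids ranked (top 4): 982 (A-1), 981 (A-2), 979 (A-3), 979 (C-1)
First bid not allocated: $976.
Allocation: A 3, C 1.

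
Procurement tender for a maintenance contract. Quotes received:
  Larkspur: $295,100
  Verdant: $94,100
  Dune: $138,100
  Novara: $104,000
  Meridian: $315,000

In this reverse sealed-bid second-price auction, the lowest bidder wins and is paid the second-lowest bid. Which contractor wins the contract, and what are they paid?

Sorting bids: 94,100 (Verdant) < 104,000 (Novara) < 138,100 (Dune) < 295,100 (Larkspur) < 315,000 (Meridian)
Verdant is lowest; is paid the second-lowest bid, $104,000.

Verdant is paid $104,000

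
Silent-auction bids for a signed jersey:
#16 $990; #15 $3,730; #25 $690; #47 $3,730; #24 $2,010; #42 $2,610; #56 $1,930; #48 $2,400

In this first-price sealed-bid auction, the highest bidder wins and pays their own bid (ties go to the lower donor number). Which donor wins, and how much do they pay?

#15 pays $3,730

Rule: the highest bidder wins and pays their own bid.
Bids in order: 3,730 (#15) > 3,730 (#47) > 2,610 (#42) > 2,400 (#48) > 2,010 (#24) > 1,930 (#56) > …
#15 and #47 tie at $3,730; tie-break gives it to #15.
#15 is highest → pays own bid, $3,730.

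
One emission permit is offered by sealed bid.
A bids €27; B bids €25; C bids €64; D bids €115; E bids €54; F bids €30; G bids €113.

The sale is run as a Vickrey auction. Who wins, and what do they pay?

D pays €113

Bids in order: 115 (D) > 113 (G) > 64 (C) > 54 (E) > 30 (F) > 27 (A) > …
Second-price: D pays G's bid of €113.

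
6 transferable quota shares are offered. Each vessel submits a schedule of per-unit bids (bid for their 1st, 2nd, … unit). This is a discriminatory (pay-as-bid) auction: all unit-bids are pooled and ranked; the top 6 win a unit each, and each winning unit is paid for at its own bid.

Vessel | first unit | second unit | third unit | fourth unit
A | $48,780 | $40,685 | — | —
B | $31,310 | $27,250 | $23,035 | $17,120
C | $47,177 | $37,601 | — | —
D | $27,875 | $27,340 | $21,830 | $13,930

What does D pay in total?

Merging the schedules and taking the best 6: 48,780 (A-1), 47,177 (C-1), 40,685 (A-2), 37,601 (C-2), 31,310 (B-1), 27,875 (D-1)
Next rejected bid: $27,340 (not a price — pay-as-bid).
D's winning unit-bids: 27,875 = $27,875.

D pays $27,875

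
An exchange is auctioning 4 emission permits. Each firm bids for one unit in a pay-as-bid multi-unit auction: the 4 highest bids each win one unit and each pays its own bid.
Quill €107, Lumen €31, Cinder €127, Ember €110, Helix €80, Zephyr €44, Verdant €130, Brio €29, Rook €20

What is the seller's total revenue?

Total revenue: €474

Sorting: 130 (Verdant), 127 (Cinder), 110 (Ember), 107 (Quill), 80 (Helix), 44 (Zephyr), …
Top 4: Verdant, Cinder, Ember, Quill.
Total revenue = 130 + 127 + 110 + 107 = €474.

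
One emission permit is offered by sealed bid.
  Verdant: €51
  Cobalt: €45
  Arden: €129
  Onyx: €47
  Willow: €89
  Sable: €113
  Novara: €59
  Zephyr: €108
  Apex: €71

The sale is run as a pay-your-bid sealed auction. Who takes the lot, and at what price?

Arden pays €129

Rule: the highest bidder wins and pays their own bid.
Bids ranked: 129 (Arden) > 113 (Sable) > 108 (Zephyr) > 89 (Willow) > 71 (Apex) > 59 (Novara) > …
First-price: Arden pays what they bid, €129.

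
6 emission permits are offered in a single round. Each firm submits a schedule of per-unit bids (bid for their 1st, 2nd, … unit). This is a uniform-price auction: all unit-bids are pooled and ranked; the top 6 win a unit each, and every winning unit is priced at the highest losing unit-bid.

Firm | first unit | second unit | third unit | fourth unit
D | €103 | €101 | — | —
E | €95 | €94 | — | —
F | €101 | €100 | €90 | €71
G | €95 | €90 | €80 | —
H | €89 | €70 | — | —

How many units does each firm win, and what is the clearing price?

Pooled unit-bids ranked (top 6): 103 (D-1), 101 (D-2), 101 (F-1), 100 (F-2), 95 (E-1), 95 (G-1)
First bid not allocated: €94.
Allocation: D 2, E 1, F 2, G 1.

D 2, E 1, F 2, G 1; clearing price €94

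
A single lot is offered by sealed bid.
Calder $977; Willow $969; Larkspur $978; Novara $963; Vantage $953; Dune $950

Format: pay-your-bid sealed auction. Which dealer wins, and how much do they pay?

Larkspur pays $978

Rule: the highest bidder wins and pays their own bid.
Sorting bids: 978 (Larkspur) > 977 (Calder) > 969 (Willow) > 963 (Novara) > 953 (Vantage) > 950 (Dune)
Larkspur has the highest bid and pays exactly that: $978.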